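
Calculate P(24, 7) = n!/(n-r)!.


P(24,7) = 24!/17!
= 620448401733239439360000/355687428096000
= 1744364160

P(24,7) = 1744364160


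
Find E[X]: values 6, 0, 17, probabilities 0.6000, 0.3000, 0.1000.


E[X] = 6*0.6000 + 0*0.3000 + 17*0.1000
= 3.6000 + 0 + 1.7000
= 5.3000

E[X] = 5.3000


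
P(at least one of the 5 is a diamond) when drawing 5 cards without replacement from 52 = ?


P(at least one) = 1 - P(none)
P(none) = (39/52) × (38/51) × (37/50) × (36/49) × (35/48) = 0.221534
P(at least one) = 1 - 0.221534 = 0.7785

P = 0.7785


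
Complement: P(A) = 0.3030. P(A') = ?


P(not A) = 1 - 0.3030 = 0.6970

P(not A) = 0.6970


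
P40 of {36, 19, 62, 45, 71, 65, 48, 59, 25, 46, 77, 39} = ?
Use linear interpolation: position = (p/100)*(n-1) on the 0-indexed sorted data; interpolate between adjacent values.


Sorted: 19, 25, 36, 39, 45, 46, 48, 59, 62, 65, 71, 77
n = 12
Index = 40/100 * 11 = 4.4000
Lower = data[4] = 45, Upper = data[5] = 46
P40 = 45 + 0.4000*(1) = 45.4000

P40 = 45.4000


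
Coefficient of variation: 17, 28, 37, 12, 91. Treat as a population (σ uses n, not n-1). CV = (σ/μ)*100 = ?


Mean = 37.0000
SD = 28.3619
CV = (28.3619/37.0000)*100 = 76.6539%

CV = 76.6539%


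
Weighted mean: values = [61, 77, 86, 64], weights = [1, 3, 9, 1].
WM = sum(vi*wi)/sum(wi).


Numerator = 61*1 + 77*3 + 86*9 + 64*1 = 1130
Denominator = 1 + 3 + 9 + 1 = 14
WM = 1130/14 = 80.7143

WM = 80.7143


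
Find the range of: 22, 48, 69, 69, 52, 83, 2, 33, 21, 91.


Max = 91, Min = 2
Range = 91 - 2 = 89

Range = 89


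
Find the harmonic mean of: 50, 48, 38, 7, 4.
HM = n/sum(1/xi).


Sum of reciprocals = 1/50 + 1/48 + 1/38 + 1/7 + 1/4 = 0.460006
HM = 5/0.460006 = 10.8694

HM = 10.8694


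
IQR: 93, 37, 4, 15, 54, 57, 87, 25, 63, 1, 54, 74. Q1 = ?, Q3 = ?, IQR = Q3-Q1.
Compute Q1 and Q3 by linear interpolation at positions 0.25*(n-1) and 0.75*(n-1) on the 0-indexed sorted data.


Sorted: 1, 4, 15, 25, 37, 54, 54, 57, 63, 74, 87, 93
Q1 (25th %ile) = 22.5000
Q3 (75th %ile) = 65.7500
IQR = 65.7500 - 22.5000 = 43.2500

IQR = 43.2500


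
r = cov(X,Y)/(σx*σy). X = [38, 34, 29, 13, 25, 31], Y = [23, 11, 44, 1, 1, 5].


Mean X = 28.3333, Mean Y = 14.1667
SD X = 7.951240, SD Y = 15.323366
Cov = 51.444444
r = 51.444444/(7.951240*15.323366) = 0.4222

r = 0.4222


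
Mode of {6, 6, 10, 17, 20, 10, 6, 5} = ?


Frequencies: 5:1, 6:3, 10:2, 17:1, 20:1
Max frequency = 3
Mode = 6

Mode = 6


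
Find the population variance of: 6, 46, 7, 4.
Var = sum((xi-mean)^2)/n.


Mean = 15.7500
Squared deviations: 95.0625, 915.0625, 76.5625, 138.0625
Sum = 1224.7500
Variance = 1224.7500/4 = 306.1875

Variance = 306.1875


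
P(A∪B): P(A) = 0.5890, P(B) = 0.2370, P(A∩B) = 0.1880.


P(A∪B) = 0.5890 + 0.2370 - 0.1880
= 0.8260 - 0.1880
= 0.6380

P(A∪B) = 0.6380


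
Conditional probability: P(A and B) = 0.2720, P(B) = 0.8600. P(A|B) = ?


P(A|B) = 0.2720/0.8600 = 0.3163

P(A|B) = 0.3163


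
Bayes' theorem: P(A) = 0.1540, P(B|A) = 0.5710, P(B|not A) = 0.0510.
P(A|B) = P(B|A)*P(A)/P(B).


P(B) = P(B|A)*P(A) + P(B|A')*P(A')
= 0.5710*0.1540 + 0.0510*0.8460
= 0.087934 + 0.043146 = 0.131080
P(A|B) = 0.087934/0.131080 = 0.6708

P(A|B) = 0.6708


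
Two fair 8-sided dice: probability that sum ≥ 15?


Total outcomes = 8×8 = 64
Favorable (sum ≥ 15): 3
P = 3/64 = 0.0469

P = 0.0469


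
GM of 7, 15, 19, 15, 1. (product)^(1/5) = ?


Product = 7 × 15 × 19 × 15 × 1 = 29925
GM = 29925^(1/5) = 7.8561

GM = 7.8561


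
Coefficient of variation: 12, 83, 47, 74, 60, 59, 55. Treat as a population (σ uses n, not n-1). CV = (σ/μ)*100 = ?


Mean = 55.7143
SD = 21.0286
CV = (21.0286/55.7143)*100 = 37.7437%

CV = 37.7437%


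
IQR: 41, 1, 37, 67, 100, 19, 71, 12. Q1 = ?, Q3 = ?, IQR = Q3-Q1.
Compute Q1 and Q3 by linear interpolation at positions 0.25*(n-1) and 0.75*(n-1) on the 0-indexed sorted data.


Sorted: 1, 12, 19, 37, 41, 67, 71, 100
Q1 (25th %ile) = 17.2500
Q3 (75th %ile) = 68.0000
IQR = 68.0000 - 17.2500 = 50.7500

IQR = 50.7500


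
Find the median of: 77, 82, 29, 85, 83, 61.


Sorted: 29, 61, 77, 82, 83, 85
n = 6 (even)
Middle values: 77 and 82
Median = (77+82)/2 = 79.5000

Median = 79.5000


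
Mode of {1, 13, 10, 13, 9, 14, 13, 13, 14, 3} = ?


Frequencies: 1:1, 3:1, 9:1, 10:1, 13:4, 14:2
Max frequency = 4
Mode = 13

Mode = 13


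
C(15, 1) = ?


C(15,1) = 15!/(1! × 14!)
= 1307674368000/(1 × 87178291200)
= 15

C(15,1) = 15


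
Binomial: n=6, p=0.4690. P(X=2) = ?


C(6,2) = 15
p^2 = 0.219961
(1-p)^4 = 0.079502
P = 15 * 0.219961 * 0.079502 = 0.2623

P(X=2) = 0.2623


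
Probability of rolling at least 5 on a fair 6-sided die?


Favorable outcomes (roll ≥ 5): 2
Total outcomes = 6
P = 2/6 = 0.3333

P = 0.3333


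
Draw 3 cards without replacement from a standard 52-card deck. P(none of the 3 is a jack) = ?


P(no jacks) = (48/52) × (47/51) × (46/50)
= 0.7826

P = 0.7826


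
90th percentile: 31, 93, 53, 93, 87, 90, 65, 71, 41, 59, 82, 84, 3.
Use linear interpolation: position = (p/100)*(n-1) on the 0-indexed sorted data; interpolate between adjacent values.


Sorted: 3, 31, 41, 53, 59, 65, 71, 82, 84, 87, 90, 93, 93
n = 13
Index = 90/100 * 12 = 10.8000
Lower = data[10] = 90, Upper = data[11] = 93
P90 = 90 + 0.8000*(3) = 92.4000

P90 = 92.4000


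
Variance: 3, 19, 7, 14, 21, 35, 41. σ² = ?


Mean = 20.0000
Squared deviations: 289.0000, 1.0000, 169.0000, 36.0000, 1.0000, 225.0000, 441.0000
Sum = 1162.0000
Variance = 1162.0000/7 = 166.0000

Variance = 166.0000


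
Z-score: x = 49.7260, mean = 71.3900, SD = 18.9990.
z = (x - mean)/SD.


z = (49.7260 - 71.3900)/18.9990
= -21.6640/18.9990
= -1.1403

z = -1.1403


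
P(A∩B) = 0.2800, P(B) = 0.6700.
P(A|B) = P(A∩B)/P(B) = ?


P(A|B) = 0.2800/0.6700 = 0.4179

P(A|B) = 0.4179


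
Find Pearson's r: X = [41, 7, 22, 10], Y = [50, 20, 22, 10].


Mean X = 20.0000, Mean Y = 25.5000
SD X = 13.360389, SD Y = 14.857658
Cov = 183.500000
r = 183.500000/(13.360389*14.857658) = 0.9244

r = 0.9244


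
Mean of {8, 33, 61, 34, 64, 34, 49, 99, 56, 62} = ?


Sum = 8 + 33 + 61 + 34 + 64 + 34 + 49 + 99 + 56 + 62 = 500
n = 10
Mean = 500/10 = 50.0000

Mean = 50.0000


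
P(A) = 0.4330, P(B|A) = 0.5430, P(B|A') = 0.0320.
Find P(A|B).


P(B) = P(B|A)*P(A) + P(B|A')*P(A')
= 0.5430*0.4330 + 0.0320*0.5670
= 0.235119 + 0.018144 = 0.253263
P(A|B) = 0.235119/0.253263 = 0.9284

P(A|B) = 0.9284


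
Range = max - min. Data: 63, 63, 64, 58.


Max = 64, Min = 58
Range = 64 - 58 = 6

Range = 6


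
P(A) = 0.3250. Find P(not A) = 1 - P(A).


P(not A) = 1 - 0.3250 = 0.6750

P(not A) = 0.6750


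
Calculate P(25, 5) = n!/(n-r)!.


P(25,5) = 25!/20!
= 15511210043330985984000000/2432902008176640000
= 6375600

P(25,5) = 6375600


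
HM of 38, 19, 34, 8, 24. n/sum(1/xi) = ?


Sum of reciprocals = 1/38 + 1/19 + 1/34 + 1/8 + 1/24 = 0.275026
HM = 5/0.275026 = 18.1801

HM = 18.1801


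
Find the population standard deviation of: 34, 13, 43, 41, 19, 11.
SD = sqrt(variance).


Mean = 26.8333
Variance = 169.4722
SD = sqrt(169.4722) = 13.0181

SD = 13.0181


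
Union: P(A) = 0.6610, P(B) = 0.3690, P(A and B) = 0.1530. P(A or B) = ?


P(A∪B) = 0.6610 + 0.3690 - 0.1530
= 1.0300 - 0.1530
= 0.8770

P(A∪B) = 0.8770


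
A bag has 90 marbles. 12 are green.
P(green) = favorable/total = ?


P = 12/90 = 0.1333

P = 0.1333


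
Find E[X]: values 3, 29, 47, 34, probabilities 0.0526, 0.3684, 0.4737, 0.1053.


E[X] = 3*0.0526 + 29*0.3684 + 47*0.4737 + 34*0.1053
= 0.1578 + 10.6836 + 22.2639 + 3.5802
= 36.6855

E[X] = 36.6855


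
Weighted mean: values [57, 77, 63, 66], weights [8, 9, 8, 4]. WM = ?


Numerator = 57*8 + 77*9 + 63*8 + 66*4 = 1917
Denominator = 8 + 9 + 8 + 4 = 29
WM = 1917/29 = 66.1034

WM = 66.1034


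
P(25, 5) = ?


P(25,5) = 25!/20!
= 15511210043330985984000000/2432902008176640000
= 6375600

P(25,5) = 6375600


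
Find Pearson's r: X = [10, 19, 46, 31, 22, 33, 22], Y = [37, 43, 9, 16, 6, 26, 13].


Mean X = 26.1429, Mean Y = 21.4286
SD X = 10.762748, SD Y = 13.211003
Cov = -78.346939
r = -78.346939/(10.762748*13.211003) = -0.5510

r = -0.5510


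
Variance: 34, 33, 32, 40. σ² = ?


Mean = 34.7500
Squared deviations: 0.5625, 3.0625, 7.5625, 27.5625
Sum = 38.7500
Variance = 38.7500/4 = 9.6875

Variance = 9.6875


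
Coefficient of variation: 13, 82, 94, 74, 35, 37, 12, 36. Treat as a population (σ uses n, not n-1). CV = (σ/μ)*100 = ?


Mean = 47.8750
SD = 29.3745
CV = (29.3745/47.8750)*100 = 61.3566%

CV = 61.3566%


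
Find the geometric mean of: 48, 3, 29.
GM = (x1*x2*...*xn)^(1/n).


Product = 48 × 3 × 29 = 4176
GM = 4176^(1/3) = 16.1035

GM = 16.1035


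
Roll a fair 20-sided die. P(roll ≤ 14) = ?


Favorable outcomes (roll ≤ 14): 14
Total outcomes = 20
P = 14/20 = 0.7000

P = 0.7000


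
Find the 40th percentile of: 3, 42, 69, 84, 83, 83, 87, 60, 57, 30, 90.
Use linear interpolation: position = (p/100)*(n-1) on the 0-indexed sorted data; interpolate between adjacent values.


Sorted: 3, 30, 42, 57, 60, 69, 83, 83, 84, 87, 90
n = 11
Index = 40/100 * 10 = 4.0000
Lower = data[4] = 60, Upper = data[5] = 69
P40 = 60 + 0*(9) = 60.0000

P40 = 60.0000


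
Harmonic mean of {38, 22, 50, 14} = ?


Sum of reciprocals = 1/38 + 1/22 + 1/50 + 1/14 = 0.163199
HM = 4/0.163199 = 24.5100

HM = 24.5100


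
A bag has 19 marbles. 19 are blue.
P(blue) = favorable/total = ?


P = 19/19 = 1.0000

P = 1.0000


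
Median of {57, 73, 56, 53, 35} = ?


Sorted: 35, 53, 56, 57, 73
n = 5 (odd)
Middle value = 56

Median = 56


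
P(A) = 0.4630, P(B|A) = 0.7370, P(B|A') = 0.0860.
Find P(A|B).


P(B) = P(B|A)*P(A) + P(B|A')*P(A')
= 0.7370*0.4630 + 0.0860*0.5370
= 0.341231 + 0.046182 = 0.387413
P(A|B) = 0.341231/0.387413 = 0.8808

P(A|B) = 0.8808


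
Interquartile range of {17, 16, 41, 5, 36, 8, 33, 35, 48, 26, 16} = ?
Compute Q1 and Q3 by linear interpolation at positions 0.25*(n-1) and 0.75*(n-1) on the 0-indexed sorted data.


Sorted: 5, 8, 16, 16, 17, 26, 33, 35, 36, 41, 48
Q1 (25th %ile) = 16.0000
Q3 (75th %ile) = 35.5000
IQR = 35.5000 - 16.0000 = 19.5000

IQR = 19.5000


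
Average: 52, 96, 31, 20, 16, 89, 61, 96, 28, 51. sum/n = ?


Sum = 52 + 96 + 31 + 20 + 16 + 89 + 61 + 96 + 28 + 51 = 540
n = 10
Mean = 540/10 = 54.0000

Mean = 54.0000


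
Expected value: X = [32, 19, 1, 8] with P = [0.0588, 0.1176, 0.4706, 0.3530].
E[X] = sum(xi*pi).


E[X] = 32*0.0588 + 19*0.1176 + 1*0.4706 + 8*0.3530
= 1.8816 + 2.2344 + 0.4706 + 2.8240
= 7.4106

E[X] = 7.4106


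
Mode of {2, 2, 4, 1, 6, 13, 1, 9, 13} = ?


Frequencies: 1:2, 2:2, 4:1, 6:1, 9:1, 13:2
Max frequency = 2
Mode = 1, 2, 13

Mode = 1, 2, 13


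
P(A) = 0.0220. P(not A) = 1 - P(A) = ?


P(not A) = 1 - 0.0220 = 0.9780

P(not A) = 0.9780


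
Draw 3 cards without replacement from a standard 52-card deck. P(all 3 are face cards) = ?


P(all face cards) = (12/52) × (11/51) × (10/50)
= 0.0100

P = 0.0100


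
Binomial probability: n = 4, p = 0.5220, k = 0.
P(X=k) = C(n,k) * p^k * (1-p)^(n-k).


C(4,0) = 1
p^0 = 1.000000
(1-p)^4 = 0.052205
P = 1 * 1.000000 * 0.052205 = 0.0522

P(X=0) = 0.0522


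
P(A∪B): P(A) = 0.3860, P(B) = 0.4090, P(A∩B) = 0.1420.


P(A∪B) = 0.3860 + 0.4090 - 0.1420
= 0.7950 - 0.1420
= 0.6530

P(A∪B) = 0.6530


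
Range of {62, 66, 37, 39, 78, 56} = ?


Max = 78, Min = 37
Range = 78 - 37 = 41

Range = 41


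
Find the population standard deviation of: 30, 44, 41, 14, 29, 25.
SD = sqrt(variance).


Mean = 30.5000
Variance = 99.5833
SD = sqrt(99.5833) = 9.9791

SD = 9.9791


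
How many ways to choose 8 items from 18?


C(18,8) = 18!/(8! × 10!)
= 6402373705728000/(40320 × 3628800)
= 43758

C(18,8) = 43758


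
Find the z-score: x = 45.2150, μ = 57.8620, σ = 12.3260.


z = (45.2150 - 57.8620)/12.3260
= -12.6470/12.3260
= -1.0260

z = -1.0260


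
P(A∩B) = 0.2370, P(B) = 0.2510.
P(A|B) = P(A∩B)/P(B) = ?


P(A|B) = 0.2370/0.2510 = 0.9442

P(A|B) = 0.9442


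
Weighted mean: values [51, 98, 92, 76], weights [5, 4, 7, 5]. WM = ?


Numerator = 51*5 + 98*4 + 92*7 + 76*5 = 1671
Denominator = 5 + 4 + 7 + 5 = 21
WM = 1671/21 = 79.5714

WM = 79.5714


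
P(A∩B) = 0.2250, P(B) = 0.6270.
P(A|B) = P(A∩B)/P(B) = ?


P(A|B) = 0.2250/0.6270 = 0.3589

P(A|B) = 0.3589


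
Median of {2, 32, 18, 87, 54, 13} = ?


Sorted: 2, 13, 18, 32, 54, 87
n = 6 (even)
Middle values: 18 and 32
Median = (18+32)/2 = 25.0000

Median = 25.0000


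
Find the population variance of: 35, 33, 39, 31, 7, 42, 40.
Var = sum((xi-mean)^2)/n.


Mean = 32.4286
Squared deviations: 6.6122, 0.3265, 43.1837, 2.0408, 646.6122, 91.6122, 57.3265
Sum = 847.7143
Variance = 847.7143/7 = 121.1020

Variance = 121.1020


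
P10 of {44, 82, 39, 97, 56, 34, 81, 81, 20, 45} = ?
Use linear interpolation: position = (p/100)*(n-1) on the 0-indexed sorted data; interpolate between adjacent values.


Sorted: 20, 34, 39, 44, 45, 56, 81, 81, 82, 97
n = 10
Index = 10/100 * 9 = 0.9000
Lower = data[0] = 20, Upper = data[1] = 34
P10 = 20 + 0.9000*(14) = 32.6000

P10 = 32.6000


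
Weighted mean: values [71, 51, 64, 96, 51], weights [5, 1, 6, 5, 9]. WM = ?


Numerator = 71*5 + 51*1 + 64*6 + 96*5 + 51*9 = 1729
Denominator = 5 + 1 + 6 + 5 + 9 = 26
WM = 1729/26 = 66.5000

WM = 66.5000


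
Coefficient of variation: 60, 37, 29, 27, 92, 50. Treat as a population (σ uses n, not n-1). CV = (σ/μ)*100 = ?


Mean = 49.1667
SD = 22.3563
CV = (22.3563/49.1667)*100 = 45.4705%

CV = 45.4705%


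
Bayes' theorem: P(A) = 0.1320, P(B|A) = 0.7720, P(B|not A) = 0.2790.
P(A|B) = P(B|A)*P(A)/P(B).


P(B) = P(B|A)*P(A) + P(B|A')*P(A')
= 0.7720*0.1320 + 0.2790*0.8680
= 0.101904 + 0.242172 = 0.344076
P(A|B) = 0.101904/0.344076 = 0.2962

P(A|B) = 0.2962


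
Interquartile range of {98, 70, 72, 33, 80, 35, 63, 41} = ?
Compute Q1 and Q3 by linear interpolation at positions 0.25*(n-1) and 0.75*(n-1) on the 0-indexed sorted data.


Sorted: 33, 35, 41, 63, 70, 72, 80, 98
Q1 (25th %ile) = 39.5000
Q3 (75th %ile) = 74.0000
IQR = 74.0000 - 39.5000 = 34.5000

IQR = 34.5000


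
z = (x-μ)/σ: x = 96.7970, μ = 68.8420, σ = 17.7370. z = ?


z = (96.7970 - 68.8420)/17.7370
= 27.9550/17.7370
= 1.5761

z = 1.5761


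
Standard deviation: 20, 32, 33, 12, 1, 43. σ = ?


Mean = 23.5000
Variance = 198.9167
SD = sqrt(198.9167) = 14.1038

SD = 14.1038


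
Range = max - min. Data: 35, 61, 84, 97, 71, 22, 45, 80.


Max = 97, Min = 22
Range = 97 - 22 = 75

Range = 75


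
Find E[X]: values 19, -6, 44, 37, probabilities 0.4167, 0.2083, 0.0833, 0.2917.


E[X] = 19*0.4167 - 6*0.2083 + 44*0.0833 + 37*0.2917
= 7.9173 - 1.2498 + 3.6652 + 10.7929
= 21.1256

E[X] = 21.1256


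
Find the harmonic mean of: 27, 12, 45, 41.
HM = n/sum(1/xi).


Sum of reciprocals = 1/27 + 1/12 + 1/45 + 1/41 = 0.166983
HM = 4/0.166983 = 23.9546

HM = 23.9546


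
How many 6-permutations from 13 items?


P(13,6) = 13!/7!
= 6227020800/5040
= 1235520

P(13,6) = 1235520


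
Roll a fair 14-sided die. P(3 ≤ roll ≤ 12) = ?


Favorable outcomes (3 ≤ roll ≤ 12): 10
Total outcomes = 14
P = 10/14 = 0.7143

P = 0.7143


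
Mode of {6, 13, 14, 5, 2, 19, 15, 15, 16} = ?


Frequencies: 2:1, 5:1, 6:1, 13:1, 14:1, 15:2, 16:1, 19:1
Max frequency = 2
Mode = 15

Mode = 15


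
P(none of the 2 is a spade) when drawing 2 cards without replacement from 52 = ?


P(no spades) = (39/52) × (38/51)
= 0.5588

P = 0.5588


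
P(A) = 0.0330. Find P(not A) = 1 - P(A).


P(not A) = 1 - 0.0330 = 0.9670

P(not A) = 0.9670


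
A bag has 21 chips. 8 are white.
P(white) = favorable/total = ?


P = 8/21 = 0.3810

P = 0.3810


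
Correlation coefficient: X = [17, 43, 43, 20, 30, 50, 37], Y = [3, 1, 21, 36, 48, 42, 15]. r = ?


Mean X = 34.2857, Mean Y = 23.7143
SD X = 11.510421, SD Y = 17.334641
Cov = 17.224490
r = 17.224490/(11.510421*17.334641) = 0.0863

r = 0.0863


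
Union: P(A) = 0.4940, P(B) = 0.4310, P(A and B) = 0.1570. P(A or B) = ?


P(A∪B) = 0.4940 + 0.4310 - 0.1570
= 0.9250 - 0.1570
= 0.7680

P(A∪B) = 0.7680


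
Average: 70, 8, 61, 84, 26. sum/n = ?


Sum = 70 + 8 + 61 + 84 + 26 = 249
n = 5
Mean = 249/5 = 49.8000

Mean = 49.8000


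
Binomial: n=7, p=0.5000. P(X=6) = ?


C(7,6) = 7
p^6 = 0.015625
(1-p)^1 = 0.500000
P = 7 * 0.015625 * 0.500000 = 0.0547

P(X=6) = 0.0547


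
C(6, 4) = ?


C(6,4) = 6!/(4! × 2!)
= 720/(24 × 2)
= 15

C(6,4) = 15


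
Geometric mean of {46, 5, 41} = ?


Product = 46 × 5 × 41 = 9430
GM = 9430^(1/3) = 21.1270

GM = 21.1270


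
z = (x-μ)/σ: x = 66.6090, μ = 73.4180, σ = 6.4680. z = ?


z = (66.6090 - 73.4180)/6.4680
= -6.8090/6.4680
= -1.0527

z = -1.0527


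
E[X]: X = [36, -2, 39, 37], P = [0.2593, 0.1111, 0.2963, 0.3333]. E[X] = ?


E[X] = 36*0.2593 - 2*0.1111 + 39*0.2963 + 37*0.3333
= 9.3348 - 0.2222 + 11.5557 + 12.3321
= 33.0004

E[X] = 33.0004


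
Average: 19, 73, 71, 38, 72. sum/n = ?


Sum = 19 + 73 + 71 + 38 + 72 = 273
n = 5
Mean = 273/5 = 54.6000

Mean = 54.6000


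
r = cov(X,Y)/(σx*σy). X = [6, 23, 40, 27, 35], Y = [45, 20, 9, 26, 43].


Mean X = 26.2000, Mean Y = 28.6000
SD X = 11.720068, SD Y = 13.720058
Cov = -89.920000
r = -89.920000/(11.720068*13.720058) = -0.5592

r = -0.5592


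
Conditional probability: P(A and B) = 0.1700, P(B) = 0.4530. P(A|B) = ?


P(A|B) = 0.1700/0.4530 = 0.3753

P(A|B) = 0.3753


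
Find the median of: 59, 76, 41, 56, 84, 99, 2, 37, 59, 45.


Sorted: 2, 37, 41, 45, 56, 59, 59, 76, 84, 99
n = 10 (even)
Middle values: 56 and 59
Median = (56+59)/2 = 57.5000

Median = 57.5000


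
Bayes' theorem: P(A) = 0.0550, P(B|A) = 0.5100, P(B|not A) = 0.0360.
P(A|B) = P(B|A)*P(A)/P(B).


P(B) = P(B|A)*P(A) + P(B|A')*P(A')
= 0.5100*0.0550 + 0.0360*0.9450
= 0.028050 + 0.034020 = 0.062070
P(A|B) = 0.028050/0.062070 = 0.4519

P(A|B) = 0.4519


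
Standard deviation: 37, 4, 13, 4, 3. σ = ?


Mean = 12.2000
Variance = 166.9600
SD = sqrt(166.9600) = 12.9213

SD = 12.9213


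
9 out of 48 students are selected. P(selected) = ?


P = 9/48 = 0.1875

P = 0.1875


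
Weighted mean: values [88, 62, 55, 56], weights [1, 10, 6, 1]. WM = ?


Numerator = 88*1 + 62*10 + 55*6 + 56*1 = 1094
Denominator = 1 + 10 + 6 + 1 = 18
WM = 1094/18 = 60.7778

WM = 60.7778


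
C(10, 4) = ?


C(10,4) = 10!/(4! × 6!)
= 3628800/(24 × 720)
= 210

C(10,4) = 210


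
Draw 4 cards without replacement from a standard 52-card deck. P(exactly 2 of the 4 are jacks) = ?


Hypergeometric: P(X=2) = C(4,2)·C(48,2) / C(52,4)
= 6 × 1128 / 270725
= 6768/270725 = 0.0250

P = 0.0250


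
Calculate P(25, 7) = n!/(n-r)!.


P(25,7) = 25!/18!
= 15511210043330985984000000/6402373705728000
= 2422728000

P(25,7) = 2422728000


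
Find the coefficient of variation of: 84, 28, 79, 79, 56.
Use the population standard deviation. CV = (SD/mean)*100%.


Mean = 65.2000
SD = 20.9895
CV = (20.9895/65.2000)*100 = 32.1925%

CV = 32.1925%


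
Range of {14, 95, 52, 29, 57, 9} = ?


Max = 95, Min = 9
Range = 95 - 9 = 86

Range = 86


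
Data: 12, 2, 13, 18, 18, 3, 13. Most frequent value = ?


Frequencies: 2:1, 3:1, 12:1, 13:2, 18:2
Max frequency = 2
Mode = 13, 18

Mode = 13, 18


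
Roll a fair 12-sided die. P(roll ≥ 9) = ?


Favorable outcomes (roll ≥ 9): 4
Total outcomes = 12
P = 4/12 = 0.3333

P = 0.3333


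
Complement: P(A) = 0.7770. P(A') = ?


P(not A) = 1 - 0.7770 = 0.2230

P(not A) = 0.2230


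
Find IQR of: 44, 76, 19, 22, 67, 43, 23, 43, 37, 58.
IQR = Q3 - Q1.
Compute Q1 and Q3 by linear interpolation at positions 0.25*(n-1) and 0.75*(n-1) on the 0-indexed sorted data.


Sorted: 19, 22, 23, 37, 43, 43, 44, 58, 67, 76
Q1 (25th %ile) = 26.5000
Q3 (75th %ile) = 54.5000
IQR = 54.5000 - 26.5000 = 28.0000

IQR = 28.0000


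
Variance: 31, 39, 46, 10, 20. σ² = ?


Mean = 29.2000
Squared deviations: 3.2400, 96.0400, 282.2400, 368.6400, 84.6400
Sum = 834.8000
Variance = 834.8000/5 = 166.9600

Variance = 166.9600


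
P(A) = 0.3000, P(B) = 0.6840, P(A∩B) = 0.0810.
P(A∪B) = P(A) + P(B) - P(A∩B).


P(A∪B) = 0.3000 + 0.6840 - 0.0810
= 0.9840 - 0.0810
= 0.9030

P(A∪B) = 0.9030


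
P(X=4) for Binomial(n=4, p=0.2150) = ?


C(4,4) = 1
p^4 = 0.002137
(1-p)^0 = 1.000000
P = 1 * 0.002137 * 1.000000 = 0.0021

P(X=4) = 0.0021


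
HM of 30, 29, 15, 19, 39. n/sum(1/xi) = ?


Sum of reciprocals = 1/30 + 1/29 + 1/15 + 1/19 + 1/39 = 0.212755
HM = 5/0.212755 = 23.5012

HM = 23.5012


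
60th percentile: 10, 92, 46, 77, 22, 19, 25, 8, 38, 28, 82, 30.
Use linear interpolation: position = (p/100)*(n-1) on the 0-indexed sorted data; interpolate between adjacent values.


Sorted: 8, 10, 19, 22, 25, 28, 30, 38, 46, 77, 82, 92
n = 12
Index = 60/100 * 11 = 6.6000
Lower = data[6] = 30, Upper = data[7] = 38
P60 = 30 + 0.6000*(8) = 34.8000

P60 = 34.8000


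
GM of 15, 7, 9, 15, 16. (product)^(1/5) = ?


Product = 15 × 7 × 9 × 15 × 16 = 226800
GM = 226800^(1/5) = 11.7795

GM = 11.7795


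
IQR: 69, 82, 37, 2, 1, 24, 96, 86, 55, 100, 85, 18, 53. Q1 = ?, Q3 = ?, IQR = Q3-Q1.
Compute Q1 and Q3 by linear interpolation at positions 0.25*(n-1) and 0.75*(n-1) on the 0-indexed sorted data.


Sorted: 1, 2, 18, 24, 37, 53, 55, 69, 82, 85, 86, 96, 100
Q1 (25th %ile) = 24.0000
Q3 (75th %ile) = 85.0000
IQR = 85.0000 - 24.0000 = 61.0000

IQR = 61.0000


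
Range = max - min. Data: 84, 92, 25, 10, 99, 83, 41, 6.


Max = 99, Min = 6
Range = 99 - 6 = 93

Range = 93


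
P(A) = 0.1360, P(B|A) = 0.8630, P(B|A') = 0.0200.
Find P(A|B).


P(B) = P(B|A)*P(A) + P(B|A')*P(A')
= 0.8630*0.1360 + 0.0200*0.8640
= 0.117368 + 0.017280 = 0.134648
P(A|B) = 0.117368/0.134648 = 0.8717

P(A|B) = 0.8717


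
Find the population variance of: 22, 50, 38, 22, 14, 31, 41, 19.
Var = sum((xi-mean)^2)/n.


Mean = 29.6250
Squared deviations: 58.1406, 415.1406, 70.1406, 58.1406, 244.1406, 1.8906, 129.3906, 112.8906
Sum = 1089.8750
Variance = 1089.8750/8 = 136.2344

Variance = 136.2344


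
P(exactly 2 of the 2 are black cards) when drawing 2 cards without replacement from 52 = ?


Hypergeometric: P(X=2) = C(26,2)·C(26,0) / C(52,2)
= 325 × 1 / 1326
= 325/1326 = 0.2451

P = 0.2451


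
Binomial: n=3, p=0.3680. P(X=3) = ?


C(3,3) = 1
p^3 = 0.049836
(1-p)^0 = 1.000000
P = 1 * 0.049836 * 1.000000 = 0.0498

P(X=3) = 0.0498


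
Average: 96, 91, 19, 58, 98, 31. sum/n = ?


Sum = 96 + 91 + 19 + 58 + 98 + 31 = 393
n = 6
Mean = 393/6 = 65.5000

Mean = 65.5000


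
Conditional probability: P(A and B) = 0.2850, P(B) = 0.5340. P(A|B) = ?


P(A|B) = 0.2850/0.5340 = 0.5337

P(A|B) = 0.5337


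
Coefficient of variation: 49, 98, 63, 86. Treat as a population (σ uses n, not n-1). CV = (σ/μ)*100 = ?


Mean = 74.0000
SD = 19.1442
CV = (19.1442/74.0000)*100 = 25.8705%

CV = 25.8705%


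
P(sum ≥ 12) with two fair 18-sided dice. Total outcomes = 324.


Total outcomes = 18×18 = 324
Favorable (sum ≥ 12): 269
P = 269/324 = 0.8302

P = 0.8302


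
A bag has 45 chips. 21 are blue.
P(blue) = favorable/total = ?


P = 21/45 = 0.4667

P = 0.4667


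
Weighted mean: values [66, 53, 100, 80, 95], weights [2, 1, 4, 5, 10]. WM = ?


Numerator = 66*2 + 53*1 + 100*4 + 80*5 + 95*10 = 1935
Denominator = 2 + 1 + 4 + 5 + 10 = 22
WM = 1935/22 = 87.9545

WM = 87.9545


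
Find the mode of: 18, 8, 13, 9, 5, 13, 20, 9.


Frequencies: 5:1, 8:1, 9:2, 13:2, 18:1, 20:1
Max frequency = 2
Mode = 9, 13

Mode = 9, 13


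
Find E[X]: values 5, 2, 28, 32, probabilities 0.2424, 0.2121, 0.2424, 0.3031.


E[X] = 5*0.2424 + 2*0.2121 + 28*0.2424 + 32*0.3031
= 1.2120 + 0.4242 + 6.7872 + 9.6992
= 18.1226

E[X] = 18.1226


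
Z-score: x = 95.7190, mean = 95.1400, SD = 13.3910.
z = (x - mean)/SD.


z = (95.7190 - 95.1400)/13.3910
= 0.5790/13.3910
= 0.0432

z = 0.0432


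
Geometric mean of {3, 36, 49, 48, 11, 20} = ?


Product = 3 × 36 × 49 × 48 × 11 × 20 = 55883520
GM = 55883520^(1/6) = 19.5530

GM = 19.5530


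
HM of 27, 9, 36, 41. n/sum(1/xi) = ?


Sum of reciprocals = 1/27 + 1/9 + 1/36 + 1/41 = 0.200316
HM = 4/0.200316 = 19.9684

HM = 19.9684


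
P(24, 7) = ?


P(24,7) = 24!/17!
= 620448401733239439360000/355687428096000
= 1744364160

P(24,7) = 1744364160


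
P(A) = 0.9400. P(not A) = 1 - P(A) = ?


P(not A) = 1 - 0.9400 = 0.0600

P(not A) = 0.0600


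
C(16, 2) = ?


C(16,2) = 16!/(2! × 14!)
= 20922789888000/(2 × 87178291200)
= 120

C(16,2) = 120


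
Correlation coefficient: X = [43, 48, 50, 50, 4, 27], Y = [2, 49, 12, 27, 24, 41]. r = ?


Mean X = 37.0000, Mean Y = 25.8333
SD X = 16.753109, SD Y = 15.973068
Cov = -24.000000
r = -24.000000/(16.753109*15.973068) = -0.0897

r = -0.0897


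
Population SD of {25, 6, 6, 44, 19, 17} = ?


Mean = 19.5000
Variance = 166.9167
SD = sqrt(166.9167) = 12.9196

SD = 12.9196


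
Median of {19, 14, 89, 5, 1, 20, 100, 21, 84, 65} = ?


Sorted: 1, 5, 14, 19, 20, 21, 65, 84, 89, 100
n = 10 (even)
Middle values: 20 and 21
Median = (20+21)/2 = 20.5000

Median = 20.5000


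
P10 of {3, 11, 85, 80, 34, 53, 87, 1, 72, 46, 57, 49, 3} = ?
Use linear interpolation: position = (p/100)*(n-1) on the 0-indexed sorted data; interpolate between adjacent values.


Sorted: 1, 3, 3, 11, 34, 46, 49, 53, 57, 72, 80, 85, 87
n = 13
Index = 10/100 * 12 = 1.2000
Lower = data[1] = 3, Upper = data[2] = 3
P10 = 3 + 0.2000*(0) = 3.0000

P10 = 3.0000


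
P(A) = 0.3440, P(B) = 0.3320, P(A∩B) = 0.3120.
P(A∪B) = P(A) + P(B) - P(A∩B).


P(A∪B) = 0.3440 + 0.3320 - 0.3120
= 0.6760 - 0.3120
= 0.3640

P(A∪B) = 0.3640


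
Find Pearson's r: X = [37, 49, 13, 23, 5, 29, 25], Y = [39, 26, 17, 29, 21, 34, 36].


Mean X = 25.8571, Mean Y = 28.8571
SD X = 13.516430, SD Y = 7.472398
Cov = 53.265306
r = 53.265306/(13.516430*7.472398) = 0.5274

r = 0.5274


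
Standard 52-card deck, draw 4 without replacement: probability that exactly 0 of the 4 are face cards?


Hypergeometric: P(X=0) = C(12,0)·C(40,4) / C(52,4)
= 1 × 91390 / 270725
= 91390/270725 = 0.3376

P = 0.3376


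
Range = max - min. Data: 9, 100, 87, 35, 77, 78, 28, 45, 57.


Max = 100, Min = 9
Range = 100 - 9 = 91

Range = 91


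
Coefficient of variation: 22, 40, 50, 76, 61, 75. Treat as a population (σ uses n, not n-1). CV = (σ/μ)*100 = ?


Mean = 54.0000
SD = 19.1920
CV = (19.1920/54.0000)*100 = 35.5408%

CV = 35.5408%


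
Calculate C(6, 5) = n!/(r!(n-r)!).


C(6,5) = 6!/(5! × 1!)
= 720/(120 × 1)
= 6

C(6,5) = 6


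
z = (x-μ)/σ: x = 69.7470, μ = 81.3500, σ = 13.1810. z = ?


z = (69.7470 - 81.3500)/13.1810
= -11.6030/13.1810
= -0.8803

z = -0.8803


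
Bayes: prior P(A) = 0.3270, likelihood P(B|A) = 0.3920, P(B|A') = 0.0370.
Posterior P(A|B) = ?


P(B) = P(B|A)*P(A) + P(B|A')*P(A')
= 0.3920*0.3270 + 0.0370*0.6730
= 0.128184 + 0.024901 = 0.153085
P(A|B) = 0.128184/0.153085 = 0.8373

P(A|B) = 0.8373


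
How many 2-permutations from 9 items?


P(9,2) = 9!/7!
= 362880/5040
= 72

P(9,2) = 72


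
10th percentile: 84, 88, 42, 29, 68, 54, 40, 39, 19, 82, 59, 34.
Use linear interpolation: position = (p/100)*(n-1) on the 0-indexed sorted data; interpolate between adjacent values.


Sorted: 19, 29, 34, 39, 40, 42, 54, 59, 68, 82, 84, 88
n = 12
Index = 10/100 * 11 = 1.1000
Lower = data[1] = 29, Upper = data[2] = 34
P10 = 29 + 0.1000*(5) = 29.5000

P10 = 29.5000


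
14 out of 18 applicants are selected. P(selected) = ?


P = 14/18 = 0.7778

P = 0.7778


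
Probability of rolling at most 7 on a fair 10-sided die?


Favorable outcomes (roll ≤ 7): 7
Total outcomes = 10
P = 7/10 = 0.7000

P = 0.7000


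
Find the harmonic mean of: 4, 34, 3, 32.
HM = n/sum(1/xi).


Sum of reciprocals = 1/4 + 1/34 + 1/3 + 1/32 = 0.643995
HM = 4/0.643995 = 6.2112

HM = 6.2112


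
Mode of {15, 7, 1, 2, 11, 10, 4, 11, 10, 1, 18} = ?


Frequencies: 1:2, 2:1, 4:1, 7:1, 10:2, 11:2, 15:1, 18:1
Max frequency = 2
Mode = 1, 10, 11

Mode = 1, 10, 11


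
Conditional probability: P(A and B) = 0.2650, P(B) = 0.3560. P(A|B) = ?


P(A|B) = 0.2650/0.3560 = 0.7444

P(A|B) = 0.7444


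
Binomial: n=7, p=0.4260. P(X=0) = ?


C(7,0) = 1
p^0 = 1.000000
(1-p)^7 = 0.020530
P = 1 * 1.000000 * 0.020530 = 0.0205

P(X=0) = 0.0205


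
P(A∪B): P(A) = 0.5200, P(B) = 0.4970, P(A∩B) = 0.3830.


P(A∪B) = 0.5200 + 0.4970 - 0.3830
= 1.0170 - 0.3830
= 0.6340

P(A∪B) = 0.6340


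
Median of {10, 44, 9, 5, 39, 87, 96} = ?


Sorted: 5, 9, 10, 39, 44, 87, 96
n = 7 (odd)
Middle value = 39

Median = 39


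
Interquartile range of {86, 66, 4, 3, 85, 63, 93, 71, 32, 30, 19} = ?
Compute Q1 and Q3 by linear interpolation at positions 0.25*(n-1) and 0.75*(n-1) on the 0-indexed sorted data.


Sorted: 3, 4, 19, 30, 32, 63, 66, 71, 85, 86, 93
Q1 (25th %ile) = 24.5000
Q3 (75th %ile) = 78.0000
IQR = 78.0000 - 24.5000 = 53.5000

IQR = 53.5000


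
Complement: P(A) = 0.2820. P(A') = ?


P(not A) = 1 - 0.2820 = 0.7180

P(not A) = 0.7180


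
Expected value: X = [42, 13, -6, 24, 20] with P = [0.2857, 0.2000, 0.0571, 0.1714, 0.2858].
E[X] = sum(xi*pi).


E[X] = 42*0.2857 + 13*0.2000 - 6*0.0571 + 24*0.1714 + 20*0.2858
= 11.9994 + 2.6000 - 0.3426 + 4.1136 + 5.7160
= 24.0864

E[X] = 24.0864


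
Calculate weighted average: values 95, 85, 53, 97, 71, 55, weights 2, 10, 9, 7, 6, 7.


Numerator = 95*2 + 85*10 + 53*9 + 97*7 + 71*6 + 55*7 = 3007
Denominator = 2 + 10 + 9 + 7 + 6 + 7 = 41
WM = 3007/41 = 73.3415

WM = 73.3415


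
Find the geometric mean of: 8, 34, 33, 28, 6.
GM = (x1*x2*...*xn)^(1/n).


Product = 8 × 34 × 33 × 28 × 6 = 1507968
GM = 1507968^(1/5) = 17.2059

GM = 17.2059


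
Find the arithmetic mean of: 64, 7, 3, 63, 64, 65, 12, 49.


Sum = 64 + 7 + 3 + 63 + 64 + 65 + 12 + 49 = 327
n = 8
Mean = 327/8 = 40.8750

Mean = 40.8750


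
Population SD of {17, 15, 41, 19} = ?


Mean = 23.0000
Variance = 110.0000
SD = sqrt(110.0000) = 10.4881

SD = 10.4881


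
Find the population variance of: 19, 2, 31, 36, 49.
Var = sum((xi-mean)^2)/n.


Mean = 27.4000
Squared deviations: 70.5600, 645.1600, 12.9600, 73.9600, 466.5600
Sum = 1269.2000
Variance = 1269.2000/5 = 253.8400

Variance = 253.8400


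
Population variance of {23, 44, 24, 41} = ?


Mean = 33.0000
Squared deviations: 100.0000, 121.0000, 81.0000, 64.0000
Sum = 366.0000
Variance = 366.0000/4 = 91.5000

Variance = 91.5000


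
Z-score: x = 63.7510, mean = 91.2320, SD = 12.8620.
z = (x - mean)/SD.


z = (63.7510 - 91.2320)/12.8620
= -27.4810/12.8620
= -2.1366

z = -2.1366


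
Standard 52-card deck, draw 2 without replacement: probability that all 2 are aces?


P(all aces) = (4/52) × (3/51)
= 0.0045

P = 0.0045


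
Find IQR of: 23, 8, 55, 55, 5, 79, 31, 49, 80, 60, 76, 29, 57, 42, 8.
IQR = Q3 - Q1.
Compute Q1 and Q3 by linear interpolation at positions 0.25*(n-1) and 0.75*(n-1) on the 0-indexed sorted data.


Sorted: 5, 8, 8, 23, 29, 31, 42, 49, 55, 55, 57, 60, 76, 79, 80
Q1 (25th %ile) = 26.0000
Q3 (75th %ile) = 58.5000
IQR = 58.5000 - 26.0000 = 32.5000

IQR = 32.5000


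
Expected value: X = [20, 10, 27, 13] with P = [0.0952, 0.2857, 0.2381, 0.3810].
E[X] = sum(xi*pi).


E[X] = 20*0.0952 + 10*0.2857 + 27*0.2381 + 13*0.3810
= 1.9040 + 2.8570 + 6.4287 + 4.9530
= 16.1427

E[X] = 16.1427


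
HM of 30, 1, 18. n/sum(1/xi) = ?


Sum of reciprocals = 1/30 + 1/1 + 1/18 = 1.088889
HM = 3/1.088889 = 2.7551

HM = 2.7551


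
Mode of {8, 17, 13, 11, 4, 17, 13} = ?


Frequencies: 4:1, 8:1, 11:1, 13:2, 17:2
Max frequency = 2
Mode = 13, 17

Mode = 13, 17


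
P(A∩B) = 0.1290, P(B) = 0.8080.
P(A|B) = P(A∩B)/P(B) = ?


P(A|B) = 0.1290/0.8080 = 0.1597

P(A|B) = 0.1597


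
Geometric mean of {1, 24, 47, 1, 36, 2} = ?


Product = 1 × 24 × 47 × 1 × 36 × 2 = 81216
GM = 81216^(1/6) = 6.5807

GM = 6.5807


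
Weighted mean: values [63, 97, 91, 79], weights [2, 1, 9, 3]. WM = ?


Numerator = 63*2 + 97*1 + 91*9 + 79*3 = 1279
Denominator = 2 + 1 + 9 + 3 = 15
WM = 1279/15 = 85.2667

WM = 85.2667


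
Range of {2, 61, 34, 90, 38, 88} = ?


Max = 90, Min = 2
Range = 90 - 2 = 88

Range = 88


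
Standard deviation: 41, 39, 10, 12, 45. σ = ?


Mean = 29.4000
Variance = 229.8400
SD = sqrt(229.8400) = 15.1605

SD = 15.1605


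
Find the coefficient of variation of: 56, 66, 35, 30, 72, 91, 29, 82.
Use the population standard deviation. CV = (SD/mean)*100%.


Mean = 57.6250
SD = 22.5884
CV = (22.5884/57.6250)*100 = 39.1989%

CV = 39.1989%


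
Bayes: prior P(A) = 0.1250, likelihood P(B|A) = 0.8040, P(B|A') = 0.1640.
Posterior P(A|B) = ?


P(B) = P(B|A)*P(A) + P(B|A')*P(A')
= 0.8040*0.1250 + 0.1640*0.8750
= 0.100500 + 0.143500 = 0.244000
P(A|B) = 0.100500/0.244000 = 0.4119

P(A|B) = 0.4119


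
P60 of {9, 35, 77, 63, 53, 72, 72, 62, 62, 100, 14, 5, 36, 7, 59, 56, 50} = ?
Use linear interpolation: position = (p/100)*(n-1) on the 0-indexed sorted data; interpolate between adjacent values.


Sorted: 5, 7, 9, 14, 35, 36, 50, 53, 56, 59, 62, 62, 63, 72, 72, 77, 100
n = 17
Index = 60/100 * 16 = 9.6000
Lower = data[9] = 59, Upper = data[10] = 62
P60 = 59 + 0.6000*(3) = 60.8000

P60 = 60.8000


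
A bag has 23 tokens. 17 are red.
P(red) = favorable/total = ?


P = 17/23 = 0.7391

P = 0.7391


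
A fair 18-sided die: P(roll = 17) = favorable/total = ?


Favorable outcomes (roll = 17): 1
Total outcomes = 18
P = 1/18 = 0.0556

P = 0.0556


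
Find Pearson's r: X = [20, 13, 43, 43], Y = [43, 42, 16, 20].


Mean X = 29.7500, Mean Y = 30.2500
SD X = 13.479151, SD Y = 12.336430
Cov = -161.437500
r = -161.437500/(13.479151*12.336430) = -0.9709

r = -0.9709


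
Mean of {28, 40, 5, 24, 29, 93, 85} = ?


Sum = 28 + 40 + 5 + 24 + 29 + 93 + 85 = 304
n = 7
Mean = 304/7 = 43.4286

Mean = 43.4286


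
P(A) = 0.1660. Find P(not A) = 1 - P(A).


P(not A) = 1 - 0.1660 = 0.8340

P(not A) = 0.8340


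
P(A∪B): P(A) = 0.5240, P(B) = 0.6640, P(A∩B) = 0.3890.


P(A∪B) = 0.5240 + 0.6640 - 0.3890
= 1.1880 - 0.3890
= 0.7990

P(A∪B) = 0.7990


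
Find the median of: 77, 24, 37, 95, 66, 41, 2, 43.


Sorted: 2, 24, 37, 41, 43, 66, 77, 95
n = 8 (even)
Middle values: 41 and 43
Median = (41+43)/2 = 42.0000

Median = 42.0000


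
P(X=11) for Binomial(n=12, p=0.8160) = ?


C(12,11) = 12
p^11 = 0.106805
(1-p)^1 = 0.184000
P = 12 * 0.106805 * 0.184000 = 0.2358

P(X=11) = 0.2358


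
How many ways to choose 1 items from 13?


C(13,1) = 13!/(1! × 12!)
= 6227020800/(1 × 479001600)
= 13

C(13,1) = 13


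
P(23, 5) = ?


P(23,5) = 23!/18!
= 25852016738884976640000/6402373705728000
= 4037880

P(23,5) = 4037880


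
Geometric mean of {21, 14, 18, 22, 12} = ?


Product = 21 × 14 × 18 × 22 × 12 = 1397088
GM = 1397088^(1/5) = 16.9451

GM = 16.9451


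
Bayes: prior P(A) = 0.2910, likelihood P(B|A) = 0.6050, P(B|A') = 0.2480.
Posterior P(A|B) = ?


P(B) = P(B|A)*P(A) + P(B|A')*P(A')
= 0.6050*0.2910 + 0.2480*0.7090
= 0.176055 + 0.175832 = 0.351887
P(A|B) = 0.176055/0.351887 = 0.5003

P(A|B) = 0.5003


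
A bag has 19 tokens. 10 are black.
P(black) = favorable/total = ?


P = 10/19 = 0.5263

P = 0.5263


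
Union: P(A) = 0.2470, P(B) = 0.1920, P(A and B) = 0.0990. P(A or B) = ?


P(A∪B) = 0.2470 + 0.1920 - 0.0990
= 0.4390 - 0.0990
= 0.3400

P(A∪B) = 0.3400


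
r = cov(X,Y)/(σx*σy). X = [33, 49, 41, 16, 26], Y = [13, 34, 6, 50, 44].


Mean X = 33.0000, Mean Y = 29.4000
SD X = 11.471704, SD Y = 17.176728
Cov = -113.200000
r = -113.200000/(11.471704*17.176728) = -0.5745

r = -0.5745


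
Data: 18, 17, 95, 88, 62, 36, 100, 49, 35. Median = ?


Sorted: 17, 18, 35, 36, 49, 62, 88, 95, 100
n = 9 (odd)
Middle value = 49

Median = 49


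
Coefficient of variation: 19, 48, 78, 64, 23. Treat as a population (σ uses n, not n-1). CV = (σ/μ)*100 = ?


Mean = 46.4000
SD = 22.8438
CV = (22.8438/46.4000)*100 = 49.2324%

CV = 49.2324%


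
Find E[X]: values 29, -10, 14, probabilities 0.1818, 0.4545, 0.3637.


E[X] = 29*0.1818 - 10*0.4545 + 14*0.3637
= 5.2722 - 4.5450 + 5.0918
= 5.8190

E[X] = 5.8190


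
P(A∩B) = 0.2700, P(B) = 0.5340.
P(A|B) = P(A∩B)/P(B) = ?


P(A|B) = 0.2700/0.5340 = 0.5056

P(A|B) = 0.5056


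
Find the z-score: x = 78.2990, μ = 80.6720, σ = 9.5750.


z = (78.2990 - 80.6720)/9.5750
= -2.3730/9.5750
= -0.2478

z = -0.2478


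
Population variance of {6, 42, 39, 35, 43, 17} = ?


Mean = 30.3333
Squared deviations: 592.1111, 136.1111, 75.1111, 21.7778, 160.4444, 177.7778
Sum = 1163.3333
Variance = 1163.3333/6 = 193.8889

Variance = 193.8889


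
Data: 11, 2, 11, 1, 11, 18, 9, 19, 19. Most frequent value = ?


Frequencies: 1:1, 2:1, 9:1, 11:3, 18:1, 19:2
Max frequency = 3
Mode = 11

Mode = 11


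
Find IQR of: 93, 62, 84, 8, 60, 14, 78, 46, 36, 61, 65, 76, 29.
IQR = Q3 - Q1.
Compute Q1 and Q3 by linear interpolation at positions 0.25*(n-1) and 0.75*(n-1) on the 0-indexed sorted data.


Sorted: 8, 14, 29, 36, 46, 60, 61, 62, 65, 76, 78, 84, 93
Q1 (25th %ile) = 36.0000
Q3 (75th %ile) = 76.0000
IQR = 76.0000 - 36.0000 = 40.0000

IQR = 40.0000


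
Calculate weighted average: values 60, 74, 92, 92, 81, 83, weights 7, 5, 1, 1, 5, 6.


Numerator = 60*7 + 74*5 + 92*1 + 92*1 + 81*5 + 83*6 = 1877
Denominator = 7 + 5 + 1 + 1 + 5 + 6 = 25
WM = 1877/25 = 75.0800

WM = 75.0800


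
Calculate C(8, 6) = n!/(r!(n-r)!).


C(8,6) = 8!/(6! × 2!)
= 40320/(720 × 2)
= 28

C(8,6) = 28


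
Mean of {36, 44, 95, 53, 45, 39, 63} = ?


Sum = 36 + 44 + 95 + 53 + 45 + 39 + 63 = 375
n = 7
Mean = 375/7 = 53.5714

Mean = 53.5714


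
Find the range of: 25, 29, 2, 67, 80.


Max = 80, Min = 2
Range = 80 - 2 = 78

Range = 78


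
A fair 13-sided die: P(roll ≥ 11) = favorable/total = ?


Favorable outcomes (roll ≥ 11): 3
Total outcomes = 13
P = 3/13 = 0.2308

P = 0.2308


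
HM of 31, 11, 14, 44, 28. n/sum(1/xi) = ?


Sum of reciprocals = 1/31 + 1/11 + 1/14 + 1/44 + 1/28 = 0.253037
HM = 5/0.253037 = 19.7599

HM = 19.7599


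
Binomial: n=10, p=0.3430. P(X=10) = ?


C(10,10) = 1
p^10 = 2.253934e-05
(1-p)^0 = 1.000000
P = 1 * 2.253934e-05 * 1.000000 = 2.2539e-05

P(X=10) = 2.2539e-05


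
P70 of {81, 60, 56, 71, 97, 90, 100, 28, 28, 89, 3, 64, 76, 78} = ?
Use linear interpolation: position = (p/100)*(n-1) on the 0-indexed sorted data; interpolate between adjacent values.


Sorted: 3, 28, 28, 56, 60, 64, 71, 76, 78, 81, 89, 90, 97, 100
n = 14
Index = 70/100 * 13 = 9.1000
Lower = data[9] = 81, Upper = data[10] = 89
P70 = 81 + 0.1000*(8) = 81.8000

P70 = 81.8000


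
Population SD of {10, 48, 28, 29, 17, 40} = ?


Mean = 28.6667
Variance = 164.5556
SD = sqrt(164.5556) = 12.8279

SD = 12.8279


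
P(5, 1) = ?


P(5,1) = 5!/4!
= 120/24
= 5

P(5,1) = 5


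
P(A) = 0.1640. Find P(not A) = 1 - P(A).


P(not A) = 1 - 0.1640 = 0.8360

P(not A) = 0.8360


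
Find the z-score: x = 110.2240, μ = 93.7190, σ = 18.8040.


z = (110.2240 - 93.7190)/18.8040
= 16.5050/18.8040
= 0.8777

z = 0.8777


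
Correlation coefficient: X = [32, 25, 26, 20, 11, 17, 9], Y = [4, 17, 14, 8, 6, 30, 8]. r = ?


Mean X = 20.0000, Mean Y = 12.4286
SD X = 7.708993, SD Y = 8.312764
Cov = -2.142857
r = -2.142857/(7.708993*8.312764) = -0.0334

r = -0.0334
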